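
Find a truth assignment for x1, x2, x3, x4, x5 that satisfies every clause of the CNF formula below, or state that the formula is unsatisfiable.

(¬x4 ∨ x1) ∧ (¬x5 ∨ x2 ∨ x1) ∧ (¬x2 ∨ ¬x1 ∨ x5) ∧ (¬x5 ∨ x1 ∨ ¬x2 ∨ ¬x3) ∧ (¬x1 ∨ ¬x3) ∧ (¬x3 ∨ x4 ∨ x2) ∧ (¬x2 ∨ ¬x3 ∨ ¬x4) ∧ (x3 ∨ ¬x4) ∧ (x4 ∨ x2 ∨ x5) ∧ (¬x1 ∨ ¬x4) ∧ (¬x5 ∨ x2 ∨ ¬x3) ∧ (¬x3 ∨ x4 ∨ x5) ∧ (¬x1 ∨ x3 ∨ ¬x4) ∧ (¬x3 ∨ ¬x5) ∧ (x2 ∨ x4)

Branch on x4: set x4 = False.
From the singleton clause (x2), x2 = True.
Branch on x1: set x1 = False.
Branch on x5: set x5 = False.
From the singleton clause (¬x3), x3 = False.
This assignment satisfies each clause.

x1: False, x2: True, x3: False, x4: False, x5: False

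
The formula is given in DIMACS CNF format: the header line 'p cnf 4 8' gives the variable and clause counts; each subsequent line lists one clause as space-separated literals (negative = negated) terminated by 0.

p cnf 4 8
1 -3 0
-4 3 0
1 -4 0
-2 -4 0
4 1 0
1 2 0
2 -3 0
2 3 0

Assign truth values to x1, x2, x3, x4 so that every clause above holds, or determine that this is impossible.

x1 ↦ True, x2 ↦ True, x3 ↦ False, x4 ↦ False

Branch on x1: set x1 = True.
Branch on x4: set x4 = False.
Branch on x2: set x2 = True.
All clauses hold; x3 can take either value.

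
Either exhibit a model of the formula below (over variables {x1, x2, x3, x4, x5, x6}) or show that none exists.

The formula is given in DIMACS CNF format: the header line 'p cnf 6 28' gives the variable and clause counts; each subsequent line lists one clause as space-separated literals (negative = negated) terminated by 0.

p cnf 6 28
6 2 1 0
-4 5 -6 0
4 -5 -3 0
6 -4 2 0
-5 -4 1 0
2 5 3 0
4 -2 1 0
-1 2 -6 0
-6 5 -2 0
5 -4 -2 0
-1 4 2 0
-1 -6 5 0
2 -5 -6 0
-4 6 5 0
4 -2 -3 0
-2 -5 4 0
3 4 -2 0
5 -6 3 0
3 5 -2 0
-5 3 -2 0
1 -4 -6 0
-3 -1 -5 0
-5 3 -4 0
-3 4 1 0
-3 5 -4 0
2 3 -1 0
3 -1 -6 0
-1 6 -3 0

UNSATISFIABLE

Case x6 = True:
Case x4 = False:
Case x5 = False:
(¬x2) alone gives x2 = False.
(x3) alone gives x3 = True.
(¬x1) alone gives x1 = False.
But (x1) is also a unit clause — contradiction.
That branch fails; take x5 = True instead.
(¬x3) alone gives x3 = False.
(x2) alone gives x2 = True.
But (¬x2) is also a unit clause — contradiction.
Neither x5 = True nor x5 = False works.
That branch fails; take x4 = True instead.
(x5) alone gives x5 = True.
(x1) alone gives x1 = True.
(x2) alone gives x2 = True.
(x3) alone gives x3 = True.
But (¬x3) is also a unit clause — contradiction.
Neither x4 = True nor x4 = False works.
That branch fails; take x6 = False instead.
Case x2 = True:
Case x4 = True:
(x5) alone gives x5 = True.
(x1) alone gives x1 = True.
(x3) alone gives x3 = True.
But (¬x3) is also a unit clause — contradiction.
That branch fails; take x4 = False instead.
(x1) alone gives x1 = True.
(¬x3) alone gives x3 = False.
But (x3) is also a unit clause — contradiction.
Neither x4 = True nor x4 = False works.
That branch fails; take x2 = False instead.
(x1) alone gives x1 = True.
(¬x4) alone gives x4 = False.
But (x4) is also a unit clause — contradiction.
Neither x2 = True nor x2 = False works.
Neither x6 = True nor x6 = False works.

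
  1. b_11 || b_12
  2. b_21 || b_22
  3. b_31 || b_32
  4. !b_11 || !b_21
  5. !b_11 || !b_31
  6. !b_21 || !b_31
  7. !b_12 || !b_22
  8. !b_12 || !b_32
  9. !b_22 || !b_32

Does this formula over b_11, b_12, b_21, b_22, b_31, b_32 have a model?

Suppose b_11 = true.
From the singleton clause (!b_21), b_21 = false.
From the singleton clause (b_22), b_22 = true.
From the singleton clause (!b_31), b_31 = false.
From the singleton clause (b_32), b_32 = true.
That conflicts with the unit clause (!b_32).
Backtrack on b_11: now try b_11 = false.
From the singleton clause (b_12), b_12 = true.
From the singleton clause (!b_22), b_22 = false.
From the singleton clause (b_21), b_21 = true.
From the singleton clause (!b_31), b_31 = false.
From the singleton clause (b_32), b_32 = true.
That conflicts with the unit clause (!b_32).
Both values of b_11 lead to a conflict.
No assignment satisfies every clause.

No, unsatisfiable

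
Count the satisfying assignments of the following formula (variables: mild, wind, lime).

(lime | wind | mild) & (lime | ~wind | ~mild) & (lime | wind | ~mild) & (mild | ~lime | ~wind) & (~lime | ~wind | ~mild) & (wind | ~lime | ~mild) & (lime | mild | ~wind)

1

There are 2^3 = 8 truth assignments over (mild, wind, lime).
Check each against the 7 clauses (columns in the order mild, wind, lime):
  F F F  ✗ fails (lime | wind | mild)
  F F T  ✓ satisfies all
  F T F  ✗ fails (lime | mild | ~wind)
  F T T  ✗ fails (mild | ~lime | ~wind)
  T F F  ✗ fails (lime | wind | ~mild)
  T F T  ✗ fails (wind | ~lime | ~mild)
  T T F  ✗ fails (lime | ~wind | ~mild)
  T T T  ✗ fails (~lime | ~wind | ~mild)
1 of the 8 rows is a model.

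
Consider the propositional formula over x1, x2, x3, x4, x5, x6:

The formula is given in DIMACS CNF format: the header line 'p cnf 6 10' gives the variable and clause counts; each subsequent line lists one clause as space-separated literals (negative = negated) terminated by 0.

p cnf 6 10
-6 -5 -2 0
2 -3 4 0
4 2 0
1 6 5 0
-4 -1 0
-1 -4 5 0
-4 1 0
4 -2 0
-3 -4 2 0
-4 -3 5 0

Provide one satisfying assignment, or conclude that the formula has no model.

UNSATISFIABLE

Branch on x4: set x4 = True.
Unit clause (¬x1) forces x1 = False.
Now (x1) is unsatisfied and unit — conflict.
Undo x4 and try x4 = False.
Unit clause (x2) forces x2 = True.
Now (¬x2) is unsatisfied and unit — conflict.
Neither x4 = True nor x4 = False works.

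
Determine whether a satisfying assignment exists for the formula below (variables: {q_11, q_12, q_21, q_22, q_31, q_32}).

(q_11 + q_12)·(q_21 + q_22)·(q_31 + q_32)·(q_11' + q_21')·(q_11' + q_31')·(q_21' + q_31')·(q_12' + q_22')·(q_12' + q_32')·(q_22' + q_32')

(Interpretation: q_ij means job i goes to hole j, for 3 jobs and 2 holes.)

No

Branch on q_11: set q_11 = 1.
Unit clause (q_21') forces q_21 = 0.
Unit clause (q_22) forces q_22 = 1.
Unit clause (q_31') forces q_31 = 0.
Unit clause (q_32) forces q_32 = 1.
That conflicts with the unit clause (q_32').
That branch fails; take q_11 = 0 instead.
Unit clause (q_12) forces q_12 = 1.
Unit clause (q_22') forces q_22 = 0.
Unit clause (q_21) forces q_21 = 1.
Unit clause (q_31') forces q_31 = 0.
Unit clause (q_32) forces q_32 = 1.
That conflicts with the unit clause (q_32').
Both values of q_11 lead to a conflict.
No assignment satisfies every clause.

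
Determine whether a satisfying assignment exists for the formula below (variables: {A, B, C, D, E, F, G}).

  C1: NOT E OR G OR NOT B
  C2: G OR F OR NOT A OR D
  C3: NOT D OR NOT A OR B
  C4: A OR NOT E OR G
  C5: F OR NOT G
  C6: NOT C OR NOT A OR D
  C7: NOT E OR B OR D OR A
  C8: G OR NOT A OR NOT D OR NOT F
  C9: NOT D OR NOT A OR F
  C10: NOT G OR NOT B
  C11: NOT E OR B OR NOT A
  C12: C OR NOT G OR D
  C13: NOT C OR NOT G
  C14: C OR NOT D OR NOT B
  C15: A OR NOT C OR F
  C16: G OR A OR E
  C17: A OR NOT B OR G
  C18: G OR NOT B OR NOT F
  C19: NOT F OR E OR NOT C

Case F = true:
Case G = true:
Unit clause (NOT B) forces B = false.
Unit clause (NOT C) forces C = false.
Unit clause (D) forces D = true.
Unit clause (NOT A) forces A = false.
Every clause is now satisfied; E is unconstrained.
A satisfying assignment: A=false; B=false; C=false; D=true; E=false; F=true; G=true.

Yes, satisfiable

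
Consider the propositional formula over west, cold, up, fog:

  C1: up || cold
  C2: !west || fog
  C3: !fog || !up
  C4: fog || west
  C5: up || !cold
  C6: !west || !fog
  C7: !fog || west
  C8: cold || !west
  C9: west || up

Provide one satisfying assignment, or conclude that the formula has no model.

UNSATISFIABLE

Branch on up: set up = true.
(!fog) alone gives fog = false.
(!west) alone gives west = false.
That conflicts with the unit clause (west).
Undo up and try up = false.
(cold) alone gives cold = true.
That conflicts with the unit clause (!cold).
Neither up = true nor up = false works.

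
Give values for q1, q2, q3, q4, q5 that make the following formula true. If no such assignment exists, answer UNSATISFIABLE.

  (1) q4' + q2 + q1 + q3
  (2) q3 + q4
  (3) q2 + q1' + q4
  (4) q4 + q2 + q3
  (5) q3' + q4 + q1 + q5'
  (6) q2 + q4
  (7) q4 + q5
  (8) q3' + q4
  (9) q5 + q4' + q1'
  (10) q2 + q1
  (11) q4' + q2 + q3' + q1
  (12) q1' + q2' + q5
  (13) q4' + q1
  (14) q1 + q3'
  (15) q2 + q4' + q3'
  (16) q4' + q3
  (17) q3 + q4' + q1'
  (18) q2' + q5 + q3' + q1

q1=1,  q2=1,  q3=1,  q4=1,  q5=1

Case q3 = 1:
Unit clause (q4) forces q4 = 1.
Unit clause (q1) forces q1 = 1.
Unit clause (q5) forces q5 = 1.
Unit clause (q2) forces q2 = 1.
Every clause now holds.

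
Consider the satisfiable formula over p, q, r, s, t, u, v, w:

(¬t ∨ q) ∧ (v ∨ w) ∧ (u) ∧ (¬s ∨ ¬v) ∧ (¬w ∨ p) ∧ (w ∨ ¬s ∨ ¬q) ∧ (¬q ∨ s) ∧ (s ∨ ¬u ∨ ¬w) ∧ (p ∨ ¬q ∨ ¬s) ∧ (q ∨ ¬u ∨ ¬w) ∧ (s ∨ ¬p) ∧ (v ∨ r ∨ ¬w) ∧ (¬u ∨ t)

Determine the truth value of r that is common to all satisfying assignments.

True

Suppose r = False.
The clause (u) is unit, so u = True.
The clause (t) is unit, so t = True.
The clause (q) is unit, so q = True.
The clause (s) is unit, so s = True.
The clause (¬v) is unit, so v = False.
The clause (w) is unit, so w = True.
But (¬w) is also a unit clause — contradiction.
So every satisfying assignment has r = True.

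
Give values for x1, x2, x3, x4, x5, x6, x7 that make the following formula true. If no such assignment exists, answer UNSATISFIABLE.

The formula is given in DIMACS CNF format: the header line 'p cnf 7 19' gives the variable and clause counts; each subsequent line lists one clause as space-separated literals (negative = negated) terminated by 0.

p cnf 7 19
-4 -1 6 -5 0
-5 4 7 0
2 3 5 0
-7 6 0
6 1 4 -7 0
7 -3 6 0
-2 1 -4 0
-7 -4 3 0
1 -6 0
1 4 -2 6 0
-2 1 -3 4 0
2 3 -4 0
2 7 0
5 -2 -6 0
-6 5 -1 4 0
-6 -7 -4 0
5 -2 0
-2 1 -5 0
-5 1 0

x1 ↦ True,  x2 ↦ True,  x3 ↦ True,  x4 ↦ True,  x5 ↦ True,  x6 ↦ True,  x7 ↦ False

Try x7 = False.
The clause (x2) is unit, so x2 = True.
The clause (x5) is unit, so x5 = True.
The clause (x4) is unit, so x4 = True.
The clause (x1) is unit, so x1 = True.
The clause (x6) is unit, so x6 = True.
All clauses hold; x3 can take either value.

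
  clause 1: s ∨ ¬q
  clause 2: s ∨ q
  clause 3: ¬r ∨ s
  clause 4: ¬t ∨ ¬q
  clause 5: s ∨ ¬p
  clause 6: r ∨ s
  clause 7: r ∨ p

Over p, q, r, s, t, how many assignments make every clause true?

There are 2^5 = 32 truth assignments over (p, q, r, s, t).
Split on p. With p = True, the clauses containing p are satisfied and ¬p drops from the rest; 6 of the 2^4 = 16 assignments to the other variables satisfy what remains.
With p = False, by the same count on the reduced clause set, 3 assignments work.
(One model: p=F, q=F, r=T, s=T, t=F.)
Total: 6 + 3 = 9.

9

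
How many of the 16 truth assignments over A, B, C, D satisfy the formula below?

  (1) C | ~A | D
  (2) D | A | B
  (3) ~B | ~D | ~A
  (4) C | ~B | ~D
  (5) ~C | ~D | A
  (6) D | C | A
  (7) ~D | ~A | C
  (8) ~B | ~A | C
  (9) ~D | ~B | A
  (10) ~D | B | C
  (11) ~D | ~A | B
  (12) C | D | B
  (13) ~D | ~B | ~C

3

There are 2^4 = 16 truth assignments over (A, B, C, D).
Check each against the 13 clauses (columns in the order A, B, C, D):
  F F F F  ✗ fails (D | A | B)
  F F F T  ✗ fails (~D | B | C)
  F F T F  ✗ fails (D | A | B)
  F F T T  ✗ fails (~C | ~D | A)
  F T F F  ✗ fails (D | C | A)
  F T F T  ✗ fails (C | ~B | ~D)
  F T T F  ✓ satisfies all
  F T T T  ✗ fails (~C | ~D | A)
  T F F F  ✗ fails (C | ~A | D)
  T F F T  ✗ fails (~D | ~A | C)
  T F T F  ✓ satisfies all
  T F T T  ✗ fails (~D | ~A | B)
  T T F F  ✗ fails (C | ~A | D)
  T T F T  ✗ fails (~B | ~D | ~A)
  T T T F  ✓ satisfies all
  T T T T  ✗ fails (~B | ~D | ~A)
3 of the 16 rows are models.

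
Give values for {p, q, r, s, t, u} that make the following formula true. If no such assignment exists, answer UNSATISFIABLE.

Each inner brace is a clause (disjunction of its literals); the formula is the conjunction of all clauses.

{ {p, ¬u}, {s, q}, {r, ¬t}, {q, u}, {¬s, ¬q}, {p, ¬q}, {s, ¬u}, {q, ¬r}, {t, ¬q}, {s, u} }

Try p = True.
Try s = True.
The clause (¬q) is unit, so q = False.
The clause (u) is unit, so u = True.
The clause (¬r) is unit, so r = False.
The clause (¬t) is unit, so t = False.
All clauses are satisfied.

p: True; q: False; r: False; s: True; t: False; u: True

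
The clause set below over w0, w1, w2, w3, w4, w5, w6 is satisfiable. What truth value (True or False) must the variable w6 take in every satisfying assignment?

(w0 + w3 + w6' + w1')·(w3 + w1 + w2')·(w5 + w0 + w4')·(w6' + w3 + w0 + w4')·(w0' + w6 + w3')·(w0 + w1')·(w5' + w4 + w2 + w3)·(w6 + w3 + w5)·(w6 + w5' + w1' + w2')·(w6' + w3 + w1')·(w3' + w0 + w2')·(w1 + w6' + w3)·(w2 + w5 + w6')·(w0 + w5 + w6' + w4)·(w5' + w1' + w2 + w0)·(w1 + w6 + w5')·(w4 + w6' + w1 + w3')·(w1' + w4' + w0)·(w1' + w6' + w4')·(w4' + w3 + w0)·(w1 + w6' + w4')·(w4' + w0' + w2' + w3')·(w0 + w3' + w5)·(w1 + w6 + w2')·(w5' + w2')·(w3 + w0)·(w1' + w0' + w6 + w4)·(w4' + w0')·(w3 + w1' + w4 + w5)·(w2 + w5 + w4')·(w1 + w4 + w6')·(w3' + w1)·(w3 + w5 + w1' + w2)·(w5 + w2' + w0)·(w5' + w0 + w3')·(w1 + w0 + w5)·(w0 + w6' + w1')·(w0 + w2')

Suppose w6 = 0.
Case w0 = 0:
From the singleton clause (w1'), w1 = 0.
From the singleton clause (w5'), w5 = 0.
That conflicts with the unit clause (w5).
Backtrack on w0: now try w0 = 1.
From the singleton clause (w3'), w3 = 0.
From the singleton clause (w5), w5 = 1.
From the singleton clause (w1), w1 = 1.
From the singleton clause (w2'), w2 = 0.
From the singleton clause (w4), w4 = 1.
That conflicts with the unit clause (w4').
Neither w0 = 1 nor w0 = 0 works.
So every satisfying assignment has w6 = True.

True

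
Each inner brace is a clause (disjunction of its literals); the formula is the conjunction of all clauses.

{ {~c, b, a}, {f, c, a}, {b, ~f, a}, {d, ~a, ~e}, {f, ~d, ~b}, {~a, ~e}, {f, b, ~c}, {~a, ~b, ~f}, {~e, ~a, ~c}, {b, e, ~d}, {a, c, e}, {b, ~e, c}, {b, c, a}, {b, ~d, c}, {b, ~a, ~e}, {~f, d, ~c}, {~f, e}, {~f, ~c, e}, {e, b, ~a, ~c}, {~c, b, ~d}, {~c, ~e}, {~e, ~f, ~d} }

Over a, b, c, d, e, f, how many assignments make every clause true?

There are 2^6 = 64 truth assignments over (a, b, c, d, e, f).
Split on a. With a = 1, the clauses containing a are satisfied and ~a drops from the rest; 3 of the 2^5 = 32 assignments to the other variables satisfy what remains.
With a = 0, by the same count on the reduced clause set, 2 assignments work.
(One model: a=F, b=T, c=F, d=F, e=T, f=T.)
Total: 3 + 2 = 5.

5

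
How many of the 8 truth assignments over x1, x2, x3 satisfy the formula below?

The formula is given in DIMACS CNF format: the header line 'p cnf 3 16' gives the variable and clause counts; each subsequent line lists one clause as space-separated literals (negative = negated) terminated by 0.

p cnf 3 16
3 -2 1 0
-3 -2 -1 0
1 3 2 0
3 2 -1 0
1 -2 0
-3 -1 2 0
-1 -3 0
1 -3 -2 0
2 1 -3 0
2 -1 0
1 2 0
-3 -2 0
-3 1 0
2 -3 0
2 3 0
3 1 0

There are 2^3 = 8 truth assignments over (x1, x2, x3).
Check each against the 16 clauses (columns in the order x1, x2, x3):
  F F F  ✗ fails (x1 ∨ x3 ∨ x2)
  F F T  ✗ fails (x2 ∨ x1 ∨ ¬x3)
  F T F  ✗ fails (x3 ∨ ¬x2 ∨ x1)
  F T T  ✗ fails (x1 ∨ ¬x2)
  T F F  ✗ fails (x3 ∨ x2 ∨ ¬x1)
  T F T  ✗ fails (¬x3 ∨ ¬x1 ∨ x2)
  T T F  ✓ satisfies all
  T T T  ✗ fails (¬x3 ∨ ¬x2 ∨ ¬x1)
1 of the 8 rows is a model.

1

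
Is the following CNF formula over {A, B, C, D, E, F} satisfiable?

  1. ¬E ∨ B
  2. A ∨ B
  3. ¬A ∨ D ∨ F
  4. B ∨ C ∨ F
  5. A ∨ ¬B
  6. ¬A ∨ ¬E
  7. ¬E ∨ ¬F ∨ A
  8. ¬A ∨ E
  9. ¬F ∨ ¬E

No, unsatisfiable

Suppose E = False.
From the singleton clause (¬A), A = False.
From the singleton clause (B), B = True.
That conflicts with the unit clause (¬B).
So E must be the other value — set E = True.
From the singleton clause (B), B = True.
From the singleton clause (A), A = True.
That conflicts with the unit clause (¬A).
Both values of E lead to a conflict.
No assignment satisfies every clause.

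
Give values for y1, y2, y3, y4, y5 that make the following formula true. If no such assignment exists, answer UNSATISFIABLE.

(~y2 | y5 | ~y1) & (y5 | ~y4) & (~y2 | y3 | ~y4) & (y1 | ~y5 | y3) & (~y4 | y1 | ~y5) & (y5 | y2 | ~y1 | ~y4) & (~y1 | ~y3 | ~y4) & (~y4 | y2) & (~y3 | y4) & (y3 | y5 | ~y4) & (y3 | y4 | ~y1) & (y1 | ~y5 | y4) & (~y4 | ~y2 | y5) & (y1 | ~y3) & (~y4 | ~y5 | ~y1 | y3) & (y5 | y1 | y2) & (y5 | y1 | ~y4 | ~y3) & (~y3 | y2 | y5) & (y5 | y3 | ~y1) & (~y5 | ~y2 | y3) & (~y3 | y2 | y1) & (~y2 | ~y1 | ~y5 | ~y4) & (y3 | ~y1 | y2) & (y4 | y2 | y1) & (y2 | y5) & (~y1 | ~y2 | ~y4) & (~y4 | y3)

Suppose y5 = 0.
From the singleton clause (~y4), y4 = 0.
From the singleton clause (~y3), y3 = 0.
From the singleton clause (~y1), y1 = 0.
From the singleton clause (y2), y2 = 1.
All clauses are satisfied.

y1: 0; y2: 1; y3: 0; y4: 0; y5: 0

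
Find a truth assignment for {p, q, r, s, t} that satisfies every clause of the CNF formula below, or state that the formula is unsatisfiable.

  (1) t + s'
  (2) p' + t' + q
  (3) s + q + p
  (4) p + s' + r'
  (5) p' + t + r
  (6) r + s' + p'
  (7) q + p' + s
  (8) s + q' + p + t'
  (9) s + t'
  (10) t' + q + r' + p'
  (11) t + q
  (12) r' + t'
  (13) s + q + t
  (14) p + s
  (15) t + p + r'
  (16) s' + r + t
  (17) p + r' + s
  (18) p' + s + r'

Case t = 1:
The clause (s) is unit, so s = 1.
The clause (r') is unit, so r = 0.
The clause (p') is unit, so p = 0.
No clause remains; q is free.

p: 0; q: 1; r: 0; s: 1; t: 1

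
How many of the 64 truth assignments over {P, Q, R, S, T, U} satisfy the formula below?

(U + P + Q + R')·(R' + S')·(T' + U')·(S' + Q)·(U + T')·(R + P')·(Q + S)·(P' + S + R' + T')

There are 2^6 = 64 truth assignments over (P, Q, R, S, T, U).
Split on R. With R = 1, the clauses containing R are satisfied and R' drops from the rest; 4 of the 2^5 = 32 assignments to the other variables satisfy what remains.
With R = 0, by the same count on the reduced clause set, 4 assignments work.
(One model: P=F, Q=T, R=F, S=F, T=F, U=F.)
Total: 4 + 4 = 8.

8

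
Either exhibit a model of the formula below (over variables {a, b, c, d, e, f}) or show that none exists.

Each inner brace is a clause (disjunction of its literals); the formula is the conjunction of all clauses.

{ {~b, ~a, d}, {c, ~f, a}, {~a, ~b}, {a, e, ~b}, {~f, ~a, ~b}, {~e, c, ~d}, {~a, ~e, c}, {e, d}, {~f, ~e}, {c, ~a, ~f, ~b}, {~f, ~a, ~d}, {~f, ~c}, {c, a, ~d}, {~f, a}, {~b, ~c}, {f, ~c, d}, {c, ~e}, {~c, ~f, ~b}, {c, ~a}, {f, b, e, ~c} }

a: 0, b: 0, c: 1, d: 1, e: 1, f: 0

Case a = 0:
Unit clause (~f) forces f = 0.
Case e = 1:
Unit clause (c) forces c = 1.
Unit clause (~b) forces b = 0.
Unit clause (d) forces d = 1.
All clauses are satisfied.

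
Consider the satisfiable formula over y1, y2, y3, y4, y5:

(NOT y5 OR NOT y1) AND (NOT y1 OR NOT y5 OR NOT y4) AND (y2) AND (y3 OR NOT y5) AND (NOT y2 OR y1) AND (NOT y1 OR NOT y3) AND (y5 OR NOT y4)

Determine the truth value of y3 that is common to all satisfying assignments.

False

Suppose y3 = true.
(y2) alone gives y2 = true.
(y1) alone gives y1 = true.
But (NOT y1) is also a unit clause — contradiction.
So every satisfying assignment has y3 = False.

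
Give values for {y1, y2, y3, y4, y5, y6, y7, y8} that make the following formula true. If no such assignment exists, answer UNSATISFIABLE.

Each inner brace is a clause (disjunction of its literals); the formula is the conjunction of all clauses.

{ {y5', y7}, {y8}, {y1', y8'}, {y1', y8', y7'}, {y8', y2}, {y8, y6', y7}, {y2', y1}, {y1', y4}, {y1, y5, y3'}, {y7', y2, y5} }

(y8) alone gives y8 = 1.
(y1') alone gives y1 = 0.
(y2) alone gives y2 = 1.
That conflicts with the unit clause (y2').

UNSATISFIABLE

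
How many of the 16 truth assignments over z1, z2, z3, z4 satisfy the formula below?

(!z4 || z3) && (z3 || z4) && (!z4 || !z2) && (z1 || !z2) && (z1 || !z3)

3

There are 2^4 = 16 truth assignments over (z1, z2, z3, z4).
Check each against the 5 clauses (columns in the order z1, z2, z3, z4):
  F F F F  ✗ fails (z3 || z4)
  F F F T  ✗ fails (!z4 || z3)
  F F T F  ✗ fails (z1 || !z3)
  F F T T  ✗ fails (z1 || !z3)
  F T F F  ✗ fails (z3 || z4)
  F T F T  ✗ fails (!z4 || z3)
  F T T F  ✗ fails (z1 || !z2)
  F T T T  ✗ fails (!z4 || !z2)
  T F F F  ✗ fails (z3 || z4)
  T F F T  ✗ fails (!z4 || z3)
  T F T F  ✓ satisfies all
  T F T T  ✓ satisfies all
  T T F F  ✗ fails (z3 || z4)
  T T F T  ✗ fails (!z4 || z3)
  T T T F  ✓ satisfies all
  T T T T  ✗ fails (!z4 || !z2)
3 of the 16 rows are models.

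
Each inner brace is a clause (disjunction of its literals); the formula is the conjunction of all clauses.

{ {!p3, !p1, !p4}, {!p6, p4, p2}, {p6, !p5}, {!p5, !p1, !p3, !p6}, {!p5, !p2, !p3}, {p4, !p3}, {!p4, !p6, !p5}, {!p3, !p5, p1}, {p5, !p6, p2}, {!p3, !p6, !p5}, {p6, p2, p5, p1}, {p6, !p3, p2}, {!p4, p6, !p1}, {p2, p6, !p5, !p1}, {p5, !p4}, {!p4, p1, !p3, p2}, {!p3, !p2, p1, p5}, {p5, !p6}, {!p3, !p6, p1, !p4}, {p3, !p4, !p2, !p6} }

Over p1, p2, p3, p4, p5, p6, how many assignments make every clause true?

5

There are 2^6 = 64 truth assignments over (p1, p2, p3, p4, p5, p6).
Split on p6. With p6 = true, the clauses containing p6 are satisfied and !p6 drops from the rest; 2 of the 2^5 = 32 assignments to the other variables satisfy what remains.
With p6 = false, by the same count on the reduced clause set, 3 assignments work.
Total: 2 + 3 = 5.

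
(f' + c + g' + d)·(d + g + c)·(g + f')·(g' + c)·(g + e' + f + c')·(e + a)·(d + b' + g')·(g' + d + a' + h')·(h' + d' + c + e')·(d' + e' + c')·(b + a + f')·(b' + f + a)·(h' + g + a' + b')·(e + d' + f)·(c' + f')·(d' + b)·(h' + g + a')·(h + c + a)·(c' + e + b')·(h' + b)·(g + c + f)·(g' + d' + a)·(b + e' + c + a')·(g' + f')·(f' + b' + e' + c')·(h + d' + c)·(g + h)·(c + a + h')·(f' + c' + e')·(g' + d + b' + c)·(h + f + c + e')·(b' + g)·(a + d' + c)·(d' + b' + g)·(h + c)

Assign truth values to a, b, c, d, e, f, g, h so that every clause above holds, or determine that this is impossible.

Case g = 1:
From the singleton clause (c), c = 1.
From the singleton clause (f'), f = 0.
Case e = 1:
From the singleton clause (d'), d = 0.
From the singleton clause (b'), b = 0.
From the singleton clause (h'), h = 0.
No clause remains; a is free.

a ↦ 0, b ↦ 0, c ↦ 1, d ↦ 0, e ↦ 1, f ↦ 0, g ↦ 1, h ↦ 0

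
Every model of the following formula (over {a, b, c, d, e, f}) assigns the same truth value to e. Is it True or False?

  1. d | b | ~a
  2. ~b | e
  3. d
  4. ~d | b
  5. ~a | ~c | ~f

Suppose e = 0.
(~b) alone gives b = 0.
(d) alone gives d = 1.
But (~d) is also a unit clause — contradiction.
So every satisfying assignment has e = True.

True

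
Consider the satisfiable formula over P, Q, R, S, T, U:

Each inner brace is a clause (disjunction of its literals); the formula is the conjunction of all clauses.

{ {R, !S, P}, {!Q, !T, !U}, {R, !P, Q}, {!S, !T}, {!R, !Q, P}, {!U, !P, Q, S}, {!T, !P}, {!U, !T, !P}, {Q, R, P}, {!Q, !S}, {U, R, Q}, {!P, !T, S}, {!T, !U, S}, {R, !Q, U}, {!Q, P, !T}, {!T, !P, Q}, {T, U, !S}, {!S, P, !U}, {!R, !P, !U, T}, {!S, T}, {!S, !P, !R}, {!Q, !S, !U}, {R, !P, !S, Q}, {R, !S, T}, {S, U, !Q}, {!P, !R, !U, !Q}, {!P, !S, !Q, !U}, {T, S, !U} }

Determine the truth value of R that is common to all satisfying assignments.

Suppose R = false.
Case S = false:
Case P = false:
From the singleton clause (Q), Q = true.
From the singleton clause (U), U = true.
From the singleton clause (!T), T = false.
That conflicts with the unit clause (T).
Backtrack on P: now try P = true.
From the singleton clause (Q), Q = true.
From the singleton clause (!T), T = false.
From the singleton clause (U), U = true.
That conflicts with the unit clause (!U).
Neither P = true nor P = false works.
Backtrack on S: now try S = true.
From the singleton clause (P), P = true.
From the singleton clause (Q), Q = true.
That conflicts with the unit clause (!Q).
Neither S = true nor S = false works.
So every satisfying assignment has R = True.

True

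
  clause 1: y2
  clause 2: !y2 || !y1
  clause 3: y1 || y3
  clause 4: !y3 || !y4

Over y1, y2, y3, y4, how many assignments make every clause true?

1

There are 2^4 = 16 truth assignments over (y1, y2, y3, y4).
Check each against the 4 clauses (columns in the order y1, y2, y3, y4):
  F F F F  ✗ fails (y2)
  F F F T  ✗ fails (y2)
  F F T F  ✗ fails (y2)
  F F T T  ✗ fails (y2)
  F T F F  ✗ fails (y1 || y3)
  F T F T  ✗ fails (y1 || y3)
  F T T F  ✓ satisfies all
  F T T T  ✗ fails (!y3 || !y4)
  T F F F  ✗ fails (y2)
  T F F T  ✗ fails (y2)
  T F T F  ✗ fails (y2)
  T F T T  ✗ fails (y2)
  T T F F  ✗ fails (!y2 || !y1)
  T T F T  ✗ fails (!y2 || !y1)
  T T T F  ✗ fails (!y2 || !y1)
  T T T T  ✗ fails (!y2 || !y1)
1 of the 16 rows is a model.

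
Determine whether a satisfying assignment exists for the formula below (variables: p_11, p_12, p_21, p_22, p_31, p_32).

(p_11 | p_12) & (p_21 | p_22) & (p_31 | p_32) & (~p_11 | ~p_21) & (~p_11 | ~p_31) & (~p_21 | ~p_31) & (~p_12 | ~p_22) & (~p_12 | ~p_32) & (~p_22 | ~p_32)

No

Try p_11 = 1.
The clause (~p_21) is unit, so p_21 = 0.
The clause (p_22) is unit, so p_22 = 1.
The clause (~p_31) is unit, so p_31 = 0.
The clause (p_32) is unit, so p_32 = 1.
But (~p_32) is also a unit clause — contradiction.
So p_11 must be the other value — set p_11 = 0.
The clause (p_12) is unit, so p_12 = 1.
The clause (~p_22) is unit, so p_22 = 0.
The clause (p_21) is unit, so p_21 = 1.
The clause (~p_31) is unit, so p_31 = 0.
The clause (p_32) is unit, so p_32 = 1.
But (~p_32) is also a unit clause — contradiction.
Both values of p_11 lead to a conflict.
No assignment satisfies every clause.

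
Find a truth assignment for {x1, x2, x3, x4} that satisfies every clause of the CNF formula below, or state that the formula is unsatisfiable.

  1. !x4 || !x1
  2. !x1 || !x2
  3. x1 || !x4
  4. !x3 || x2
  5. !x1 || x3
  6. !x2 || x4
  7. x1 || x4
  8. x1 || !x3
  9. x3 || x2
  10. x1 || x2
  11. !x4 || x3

Branch on x4: set x4 = false.
(!x2) alone gives x2 = false.
(!x3) alone gives x3 = false.
But (x3) is also a unit clause — contradiction.
Backtrack on x4: now try x4 = true.
(!x1) alone gives x1 = false.
But (x1) is also a unit clause — contradiction.
Either choice for x4 ends in contradiction.

UNSATISFIABLE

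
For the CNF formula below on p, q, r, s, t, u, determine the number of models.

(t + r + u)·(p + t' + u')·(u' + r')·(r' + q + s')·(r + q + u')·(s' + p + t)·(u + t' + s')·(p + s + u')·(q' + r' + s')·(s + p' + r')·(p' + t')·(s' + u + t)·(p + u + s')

8

There are 2^6 = 64 truth assignments over (p, q, r, s, t, u).
Split on r. With r = 1, the clauses containing r are satisfied and r' drops from the rest; 4 of the 2^5 = 32 assignments to the other variables satisfy what remains.
With r = 0, by the same count on the reduced clause set, 4 assignments work.
(One model: p=F, q=F, r=F, s=F, t=T, u=F.)
Total: 4 + 4 = 8.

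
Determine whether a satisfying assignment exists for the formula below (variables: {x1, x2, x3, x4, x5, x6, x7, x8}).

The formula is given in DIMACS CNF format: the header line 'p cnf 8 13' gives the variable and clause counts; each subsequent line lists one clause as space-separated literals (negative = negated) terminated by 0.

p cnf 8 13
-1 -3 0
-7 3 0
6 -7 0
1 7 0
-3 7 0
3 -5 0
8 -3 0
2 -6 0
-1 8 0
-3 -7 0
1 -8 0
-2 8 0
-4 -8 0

Branch on x1: set x1 = True.
Unit clause (¬x3) forces x3 = False.
Unit clause (¬x7) forces x7 = False.
Unit clause (¬x5) forces x5 = False.
Unit clause (x8) forces x8 = True.
Unit clause (¬x4) forces x4 = False.
Branch on x2: set x2 = True.
All clauses hold; x6 can take either value.
A satisfying assignment: x1=True,  x2=True,  x3=False,  x4=False,  x5=False,  x6=False,  x7=False,  x8=True.

Satisfiable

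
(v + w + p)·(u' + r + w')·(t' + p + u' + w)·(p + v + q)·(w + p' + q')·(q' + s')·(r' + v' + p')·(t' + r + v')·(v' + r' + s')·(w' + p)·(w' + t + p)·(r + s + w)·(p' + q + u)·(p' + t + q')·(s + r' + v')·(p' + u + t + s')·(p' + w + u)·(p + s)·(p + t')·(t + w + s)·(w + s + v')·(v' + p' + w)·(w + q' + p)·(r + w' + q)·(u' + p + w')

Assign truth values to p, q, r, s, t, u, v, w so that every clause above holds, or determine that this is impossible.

Try q = 0.
Try p = 0.
(v) alone gives v = 1.
(w') alone gives w = 0.
(s) alone gives s = 1.
(r') alone gives r = 0.
(t') alone gives t = 0.
No clause remains; u is free.

p=0,  q=0,  r=0,  s=1,  t=0,  u=1,  v=1,  w=0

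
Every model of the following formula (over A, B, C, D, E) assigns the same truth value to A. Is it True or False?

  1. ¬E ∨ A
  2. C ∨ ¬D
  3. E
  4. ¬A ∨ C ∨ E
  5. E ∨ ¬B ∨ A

Suppose A = False.
The clause (¬E) is unit, so E = False.
That conflicts with the unit clause (E).
So every satisfying assignment has A = True.

True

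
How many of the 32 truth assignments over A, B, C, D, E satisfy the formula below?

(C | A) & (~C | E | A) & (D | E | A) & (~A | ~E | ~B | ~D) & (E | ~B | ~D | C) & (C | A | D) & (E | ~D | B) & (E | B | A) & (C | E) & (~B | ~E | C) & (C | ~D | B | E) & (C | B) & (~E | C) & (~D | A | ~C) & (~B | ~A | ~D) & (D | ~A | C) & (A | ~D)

There are 2^5 = 32 truth assignments over (A, B, C, D, E).
Split on D. With D = 1, the clauses containing D are satisfied and ~D drops from the rest; 1 of the 2^4 = 16 assignments to the other variables satisfy what remains.
With D = 0, by the same count on the reduced clause set, 6 assignments work.
(One model: A=F, B=F, C=T, D=F, E=T.)
Total: 1 + 6 = 7.

7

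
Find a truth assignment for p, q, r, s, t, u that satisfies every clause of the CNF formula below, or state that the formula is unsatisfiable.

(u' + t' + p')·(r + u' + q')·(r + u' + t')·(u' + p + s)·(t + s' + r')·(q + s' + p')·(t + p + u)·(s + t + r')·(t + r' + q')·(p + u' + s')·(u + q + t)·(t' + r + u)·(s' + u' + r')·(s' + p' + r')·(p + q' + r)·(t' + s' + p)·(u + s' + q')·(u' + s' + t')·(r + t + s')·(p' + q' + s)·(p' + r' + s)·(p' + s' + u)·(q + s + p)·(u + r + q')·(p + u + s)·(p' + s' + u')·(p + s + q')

p ↦ 1, q ↦ 0, r ↦ 0, s ↦ 0, t ↦ 0, u ↦ 1

Case u = 1:
Case t = 0:
Case r = 0:
From the singleton clause (q'), q = 0.
From the singleton clause (s'), s = 0.
From the singleton clause (p), p = 1.
This assignment satisfies each clause.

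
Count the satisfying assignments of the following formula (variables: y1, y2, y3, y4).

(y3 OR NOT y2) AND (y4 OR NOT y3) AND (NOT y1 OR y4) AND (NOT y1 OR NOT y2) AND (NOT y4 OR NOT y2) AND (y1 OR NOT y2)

5

There are 2^4 = 16 truth assignments over (y1, y2, y3, y4).
Check each against the 6 clauses (columns in the order y1, y2, y3, y4):
  F F F F  ✓ satisfies all
  F F F T  ✓ satisfies all
  F F T F  ✗ fails (y4 OR NOT y3)
  F F T T  ✓ satisfies all
  F T F F  ✗ fails (y3 OR NOT y2)
  F T F T  ✗ fails (y3 OR NOT y2)
  F T T F  ✗ fails (y4 OR NOT y3)
  F T T T  ✗ fails (NOT y4 OR NOT y2)
  T F F F  ✗ fails (NOT y1 OR y4)
  T F F T  ✓ satisfies all
  T F T F  ✗ fails (y4 OR NOT y3)
  T F T T  ✓ satisfies all
  T T F F  ✗ fails (y3 OR NOT y2)
  T T F T  ✗ fails (y3 OR NOT y2)
  T T T F  ✗ fails (y4 OR NOT y3)
  T T T T  ✗ fails (NOT y1 OR NOT y2)
5 of the 16 rows are models.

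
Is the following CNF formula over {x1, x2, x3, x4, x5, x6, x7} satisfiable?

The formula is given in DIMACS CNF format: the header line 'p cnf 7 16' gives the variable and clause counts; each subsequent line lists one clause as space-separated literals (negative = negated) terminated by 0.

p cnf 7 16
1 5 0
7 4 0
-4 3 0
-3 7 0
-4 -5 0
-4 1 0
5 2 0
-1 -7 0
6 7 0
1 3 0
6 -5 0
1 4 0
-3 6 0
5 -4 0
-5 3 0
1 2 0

Branch on x1: set x1 = True.
From the singleton clause (¬x7), x7 = False.
From the singleton clause (x4), x4 = True.
From the singleton clause (x3), x3 = True.
That conflicts with the unit clause (¬x3).
Backtrack on x1: now try x1 = False.
From the singleton clause (x5), x5 = True.
From the singleton clause (¬x4), x4 = False.
That conflicts with the unit clause (x4).
Either choice for x1 ends in contradiction.
No assignment satisfies every clause.

No, unsatisfiable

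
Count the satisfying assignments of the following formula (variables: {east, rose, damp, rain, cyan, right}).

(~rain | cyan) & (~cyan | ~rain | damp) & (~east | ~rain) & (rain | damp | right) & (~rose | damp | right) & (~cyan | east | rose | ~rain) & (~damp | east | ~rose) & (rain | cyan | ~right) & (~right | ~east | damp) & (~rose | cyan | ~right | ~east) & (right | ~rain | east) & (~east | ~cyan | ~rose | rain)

There are 2^6 = 64 truth assignments over (east, rose, damp, rain, cyan, right).
Split on rain. With rain = 1, the clauses containing rain are satisfied and ~rain drops from the rest; 0 of the 2^5 = 32 assignments to the other variables satisfy what remains.
With rain = 0, by the same count on the reduced clause set, 9 assignments work.
Total: 0 + 9 = 9.

9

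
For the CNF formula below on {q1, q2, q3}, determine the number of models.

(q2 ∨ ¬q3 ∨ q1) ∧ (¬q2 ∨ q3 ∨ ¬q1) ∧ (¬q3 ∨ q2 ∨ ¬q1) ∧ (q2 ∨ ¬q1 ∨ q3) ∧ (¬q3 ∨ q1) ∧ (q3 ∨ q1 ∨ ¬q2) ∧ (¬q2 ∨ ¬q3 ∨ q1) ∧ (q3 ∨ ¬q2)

2

There are 2^3 = 8 truth assignments over (q1, q2, q3).
Split on q3. With q3 = True, the clauses containing q3 are satisfied and ¬q3 drops from the rest; 1 of the 2^2 = 4 assignments to the other variables satisfy what remains.
With q3 = False, by the same count on the reduced clause set, 1 assignment works.
(One model: q1=F, q2=F, q3=F.)
Total: 1 + 1 = 2.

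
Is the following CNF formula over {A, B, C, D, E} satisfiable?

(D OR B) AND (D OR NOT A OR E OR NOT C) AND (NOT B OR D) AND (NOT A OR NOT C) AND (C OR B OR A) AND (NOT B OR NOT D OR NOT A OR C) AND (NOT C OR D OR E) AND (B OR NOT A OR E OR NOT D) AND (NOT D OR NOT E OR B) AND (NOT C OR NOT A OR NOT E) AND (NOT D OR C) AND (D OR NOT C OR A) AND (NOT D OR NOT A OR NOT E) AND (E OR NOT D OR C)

Case D = true:
Unit clause (C) forces C = true.
Unit clause (NOT A) forces A = false.
Case E = false:
Every clause is now satisfied; B is unconstrained.
A satisfying assignment: A: false, B: false, C: true, D: true, E: false.

Yes, satisfiable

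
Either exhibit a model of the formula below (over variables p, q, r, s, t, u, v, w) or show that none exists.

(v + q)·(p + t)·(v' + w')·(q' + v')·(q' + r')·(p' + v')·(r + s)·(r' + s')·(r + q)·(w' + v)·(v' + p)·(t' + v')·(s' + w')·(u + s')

Try v = 0.
Unit clause (q) forces q = 1.
Unit clause (r') forces r = 0.
Unit clause (s) forces s = 1.
Unit clause (w') forces w = 0.
Unit clause (u) forces u = 1.
Try p = 0.
Unit clause (t) forces t = 1.
Every clause now holds.

p=0,  q=1,  r=0,  s=1,  t=1,  u=1,  v=0,  w=0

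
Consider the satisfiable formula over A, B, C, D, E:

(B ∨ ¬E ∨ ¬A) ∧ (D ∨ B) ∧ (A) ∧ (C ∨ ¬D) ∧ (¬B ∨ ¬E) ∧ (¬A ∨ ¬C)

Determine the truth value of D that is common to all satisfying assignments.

False

Suppose D = True.
The clause (A) is unit, so A = True.
The clause (C) is unit, so C = True.
Now (¬C) is unsatisfied and unit — conflict.
So every satisfying assignment has D = False.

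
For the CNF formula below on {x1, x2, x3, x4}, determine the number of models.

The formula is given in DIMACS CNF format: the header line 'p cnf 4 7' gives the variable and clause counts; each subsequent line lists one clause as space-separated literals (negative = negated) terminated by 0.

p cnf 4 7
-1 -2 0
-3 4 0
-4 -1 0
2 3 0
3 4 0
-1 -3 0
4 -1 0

There are 2^4 = 16 truth assignments over (x1, x2, x3, x4).
Split on x4. With x4 = True, the clauses containing x4 are satisfied and ¬x4 drops from the rest; 3 of the 2^3 = 8 assignments to the other variables satisfy what remains.
With x4 = False, by the same count on the reduced clause set, 0 assignments work.
(One model: x1=F, x2=F, x3=T, x4=T.)
Total: 3 + 0 = 3.

3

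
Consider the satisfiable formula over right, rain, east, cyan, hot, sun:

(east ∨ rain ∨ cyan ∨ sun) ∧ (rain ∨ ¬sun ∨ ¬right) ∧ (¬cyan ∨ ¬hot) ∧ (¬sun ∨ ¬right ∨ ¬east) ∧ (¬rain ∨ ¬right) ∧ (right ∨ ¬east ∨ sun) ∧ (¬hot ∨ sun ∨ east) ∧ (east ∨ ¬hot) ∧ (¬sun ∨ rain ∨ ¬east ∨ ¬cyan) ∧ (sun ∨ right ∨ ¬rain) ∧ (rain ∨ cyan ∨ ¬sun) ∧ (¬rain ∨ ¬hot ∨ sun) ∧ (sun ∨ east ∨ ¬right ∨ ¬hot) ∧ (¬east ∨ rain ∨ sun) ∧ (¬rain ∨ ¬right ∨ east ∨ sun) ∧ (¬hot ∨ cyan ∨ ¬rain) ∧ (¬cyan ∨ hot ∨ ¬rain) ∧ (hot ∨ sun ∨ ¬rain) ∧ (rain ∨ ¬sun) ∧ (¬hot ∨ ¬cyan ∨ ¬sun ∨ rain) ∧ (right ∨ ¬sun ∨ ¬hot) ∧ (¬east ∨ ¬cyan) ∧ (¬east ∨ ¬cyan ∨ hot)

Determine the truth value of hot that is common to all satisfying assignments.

False

Suppose hot = True.
(¬cyan) alone gives cyan = False.
(east) alone gives east = True.
(¬rain) alone gives rain = False.
(¬sun) alone gives sun = False.
Now (sun) is unsatisfied and unit — conflict.
So every satisfying assignment has hot = False.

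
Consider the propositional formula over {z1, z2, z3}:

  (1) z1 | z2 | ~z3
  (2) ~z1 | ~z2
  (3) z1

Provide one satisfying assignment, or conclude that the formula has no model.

From the singleton clause (z1), z1 = 1.
From the singleton clause (~z2), z2 = 0.
All clauses hold; z3 can take either value.

z1: 1, z2: 0, z3: 1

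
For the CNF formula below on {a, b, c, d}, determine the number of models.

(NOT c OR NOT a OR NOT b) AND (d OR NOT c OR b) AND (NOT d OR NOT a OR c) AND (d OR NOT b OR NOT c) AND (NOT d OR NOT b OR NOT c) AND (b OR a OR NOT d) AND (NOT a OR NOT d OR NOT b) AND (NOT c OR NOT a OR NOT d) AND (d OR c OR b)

There are 2^4 = 16 truth assignments over (a, b, c, d).
Check each against the 9 clauses (columns in the order a, b, c, d):
  F F F F  ✗ fails (d OR c OR b)
  F F F T  ✗ fails (b OR a OR NOT d)
  F F T F  ✗ fails (d OR NOT c OR b)
  F F T T  ✗ fails (b OR a OR NOT d)
  F T F F  ✓ satisfies all
  F T F T  ✓ satisfies all
  F T T F  ✗ fails (d OR NOT b OR NOT c)
  F T T T  ✗ fails (NOT d OR NOT b OR NOT c)
  T F F F  ✗ fails (d OR c OR b)
  T F F T  ✗ fails (NOT d OR NOT a OR c)
  T F T F  ✗ fails (d OR NOT c OR b)
  T F T T  ✗ fails (NOT c OR NOT a OR NOT d)
  T T F F  ✓ satisfies all
  T T F T  ✗ fails (NOT d OR NOT a OR c)
  T T T F  ✗ fails (NOT c OR NOT a OR NOT b)
  T T T T  ✗ fails (NOT c OR NOT a OR NOT b)
3 of the 16 rows are models.

3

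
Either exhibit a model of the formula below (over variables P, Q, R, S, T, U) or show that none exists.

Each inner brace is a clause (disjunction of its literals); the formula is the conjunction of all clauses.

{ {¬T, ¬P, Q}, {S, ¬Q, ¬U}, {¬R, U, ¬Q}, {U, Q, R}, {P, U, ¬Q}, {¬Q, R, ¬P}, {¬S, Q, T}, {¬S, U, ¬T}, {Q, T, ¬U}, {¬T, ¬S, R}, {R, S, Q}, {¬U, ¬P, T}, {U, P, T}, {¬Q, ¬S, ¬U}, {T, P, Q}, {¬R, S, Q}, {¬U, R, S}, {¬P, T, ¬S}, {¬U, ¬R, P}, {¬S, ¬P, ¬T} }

UNSATISFIABLE

Try T = False.
Try S = False.
Try Q = False.
From the singleton clause (¬U), U = False.
From the singleton clause (R), R = True.
Now (¬R) is unsatisfied and unit — conflict.
Undo Q and try Q = True.
From the singleton clause (¬U), U = False.
From the singleton clause (¬R), R = False.
From the singleton clause (P), P = True.
Now (¬P) is unsatisfied and unit — conflict.
Either choice for Q ends in contradiction.
Undo S and try S = True.
From the singleton clause (Q), Q = True.
From the singleton clause (¬U), U = False.
From the singleton clause (¬R), R = False.
From the singleton clause (P), P = True.
Now (¬P) is unsatisfied and unit — conflict.
Either choice for S ends in contradiction.
Undo T and try T = True.
Try P = False.
Try U = True.
From the singleton clause (¬R), R = False.
From the singleton clause (¬S), S = False.
Now (S) is unsatisfied and unit — conflict.
Undo U and try U = False.
From the singleton clause (¬Q), Q = False.
From the singleton clause (R), R = True.
From the singleton clause (¬S), S = False.
Now (S) is unsatisfied and unit — conflict.
Either choice for U ends in contradiction.
Undo P and try P = True.
From the singleton clause (Q), Q = True.
From the singleton clause (R), R = True.
From the singleton clause (U), U = True.
From the singleton clause (S), S = True.
Now (¬S) is unsatisfied and unit — conflict.
Either choice for P ends in contradiction.
Either choice for T ends in contradiction.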